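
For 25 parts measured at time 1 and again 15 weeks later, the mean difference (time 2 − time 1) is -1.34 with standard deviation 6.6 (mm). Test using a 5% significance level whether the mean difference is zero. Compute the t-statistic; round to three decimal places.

H0: μ_d = 0; H1: μ_d ≠ 0 (paired t-test on the differences, two-sided).
t = d̄/(s_d/√n) = -1.34/(6.6/√25) = -1.015
df = n − 1 = 24
Two-sided p-value ≈ 0.320
Since p ≈ 0.320 > α = 0.05, fail to reject H0; the evidence is not statistically significant.

-1.015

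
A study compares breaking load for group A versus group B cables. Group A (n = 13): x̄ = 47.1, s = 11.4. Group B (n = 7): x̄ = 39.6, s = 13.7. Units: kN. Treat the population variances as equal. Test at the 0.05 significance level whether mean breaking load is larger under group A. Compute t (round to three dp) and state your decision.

Let group 1 = group A, group 2 = group B. H0: μ_1 = μ_2; H1: μ_1 > μ_2 (two-sample pooled-variance t-test, right-tailed).
s_p² = [(13−1)·11.4² + (7−1)·13.7²]/(13+7−2) = 149.203
t = (47.1 − 39.6)/√[149.203·(1/13 + 1/7)] = 1.310
df = n₁ + n₂ − 2 = 18
p-value = P(T ≥ 1.310) ≈ 0.103
Since p ≈ 0.103 > α = 0.05, fail to reject H0; the data do not provide sufficient evidence against H0.

t = 1.310; fail to reject H0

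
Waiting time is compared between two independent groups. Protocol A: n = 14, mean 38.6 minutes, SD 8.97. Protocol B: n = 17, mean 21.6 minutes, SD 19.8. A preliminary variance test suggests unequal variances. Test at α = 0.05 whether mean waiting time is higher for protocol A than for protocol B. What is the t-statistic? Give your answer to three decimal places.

3.167

Let group 1 = protocol A, group 2 = protocol B. H0: μ_1 = μ_2; H1: μ_1 > μ_2 (Welch's two-sample t-test, right-tailed).
t = (x̄_1 − x̄_2)/√(s_1²/n_1 + s_2²/n_2) = (38.6 − 21.6)/√(8.97²/14 + 19.8²/17) = 3.167
Welch–Satterthwaite df ≈ 23.20
p-value = P(T ≥ 3.167) ≈ 0.0021
Since p ≈ 0.0021 < α = 0.05, reject H0; the data support H1.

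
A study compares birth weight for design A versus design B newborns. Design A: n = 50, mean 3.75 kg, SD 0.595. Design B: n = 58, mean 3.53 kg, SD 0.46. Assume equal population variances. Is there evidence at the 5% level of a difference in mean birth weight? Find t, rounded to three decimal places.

Let group 1 = design A, group 2 = design B. H0: μ_1 = μ_2; H1: μ_1 ≠ μ_2 (two-sample pooled-variance t-test, two-sided).
s_p² = [(50−1)·0.595² + (58−1)·0.46²]/(50+58−2) = 0.277438
t = (3.75 − 3.53)/√[0.277438·(1/50 + 1/58)] = 2.164
df = n₁ + n₂ − 2 = 106
Two-sided p-value ≈ 0.0327
Since p ≈ 0.0327 < α = 0.05, reject H0; the evidence is statistically significant.

2.164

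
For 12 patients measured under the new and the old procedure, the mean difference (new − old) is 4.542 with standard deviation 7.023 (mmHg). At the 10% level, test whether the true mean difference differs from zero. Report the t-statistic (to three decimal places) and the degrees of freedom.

t = 2.240, df = 11

H0: μ_d = 0; H1: μ_d ≠ 0 (paired t-test on the differences, two-sided).
t = d̄/(s_d/√n) = 4.542/(7.023/√12) = 2.240
df = n − 1 = 11
Two-sided p-value ≈ 0.0467
Since p ≈ 0.0467 < α = 0.1, reject H0; the evidence is statistically significant.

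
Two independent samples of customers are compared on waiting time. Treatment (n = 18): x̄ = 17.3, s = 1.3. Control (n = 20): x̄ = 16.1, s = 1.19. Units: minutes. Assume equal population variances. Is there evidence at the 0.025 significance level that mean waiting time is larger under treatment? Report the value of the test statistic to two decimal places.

2.97

Let group 1 = treatment, group 2 = control. H0: μ_1 = μ_2; H1: μ_1 > μ_2 (two-sample pooled-variance t-test, right-tailed).
s_p² = [(18−1)·1.3² + (20−1)·1.19²]/(18+20−2) = 1.54544
t = (17.3 − 16.1)/√[1.54544·(1/18 + 1/20)] = 2.97
df = n₁ + n₂ − 2 = 36
p-value = P(T ≥ 2.97) ≈ 0.003
Since p ≈ 0.003 < α = 0.025, reject H0; the evidence is statistically significant.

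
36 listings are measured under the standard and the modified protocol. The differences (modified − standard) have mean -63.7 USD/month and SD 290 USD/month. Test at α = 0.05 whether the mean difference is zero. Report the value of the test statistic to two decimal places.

H0: μ_d = 0; H1: μ_d ≠ 0 (paired t-test on the differences, two-sided).
t = d̄/(s_d/√n) = -63.7/(290/√36) = -1.32
df = n − 1 = 35
Two-sided p-value ≈ 0.196
Since p ≈ 0.196 > α = 0.05, fail to reject H0; the evidence is not statistically significant.

-1.32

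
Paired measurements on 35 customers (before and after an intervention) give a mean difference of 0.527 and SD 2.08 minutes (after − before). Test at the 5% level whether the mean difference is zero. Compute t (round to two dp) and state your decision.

t = 1.50; fail to reject H0

H0: μ_d = 0; H1: μ_d ≠ 0 (paired t-test on the differences, two-sided).
t = d̄/(s_d/√n) = 0.527/(2.08/√35) = 1.50
df = n − 1 = 34
Two-sided p-value ≈ 0.1431
Since p ≈ 0.1431 > α = 0.05, fail to reject H0; the evidence is not statistically significant.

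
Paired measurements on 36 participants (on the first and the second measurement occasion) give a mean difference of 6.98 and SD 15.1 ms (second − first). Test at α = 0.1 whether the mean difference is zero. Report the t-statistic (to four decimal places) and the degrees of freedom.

H0: μ_d = 0; H1: μ_d ≠ 0 (paired t-test on the differences, two-sided).
t = d̄/(s_d/√n) = 6.98/(15.1/√36) = 2.7735
df = n − 1 = 35
Two-sided p-value ≈ 0.009
Since p ≈ 0.009 < α = 0.1, reject H0; the evidence is statistically significant.

t = 2.7735, df = 35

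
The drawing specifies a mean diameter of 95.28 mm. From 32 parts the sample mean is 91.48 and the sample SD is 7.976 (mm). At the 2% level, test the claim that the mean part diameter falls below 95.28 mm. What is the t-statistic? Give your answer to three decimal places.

-2.695

H0: μ = 95.28; H1: μ < 95.28 (one-sample t-test, left-tailed).
t = (x̄ − μ₀)/(s/√n) = (91.48 − 95.28)/(7.976/√32) = -2.695
df = n − 1 = 31
p-value = P(T ≤ -2.695) ≈ 0.0056
Since p ≈ 0.0056 < α = 0.02, reject H0; the evidence is statistically significant.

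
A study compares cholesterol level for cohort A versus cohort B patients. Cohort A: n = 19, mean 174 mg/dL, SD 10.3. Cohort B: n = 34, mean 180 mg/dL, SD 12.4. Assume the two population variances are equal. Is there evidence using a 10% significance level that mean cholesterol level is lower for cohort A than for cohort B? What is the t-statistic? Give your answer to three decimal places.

-1.790

Let group 1 = cohort A, group 2 = cohort B. H0: μ_1 = μ_2; H1: μ_1 < μ_2 (two-sample pooled-variance t-test, left-tailed).
s_p² = [(19−1)·10.3² + (34−1)·12.4²]/(19+34−2) = 136.935
t = (174 − 180)/√[136.935·(1/19 + 1/34)] = -1.790
df = n₁ + n₂ − 2 = 51
p-value = P(T ≤ -1.790) ≈ 0.0397
Since p ≈ 0.0397 < α = 0.1, reject H0; the data support H1.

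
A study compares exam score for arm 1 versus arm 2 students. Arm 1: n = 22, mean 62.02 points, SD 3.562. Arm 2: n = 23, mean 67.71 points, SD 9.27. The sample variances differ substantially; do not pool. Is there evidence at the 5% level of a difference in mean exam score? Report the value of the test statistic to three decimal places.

-2.740

Let group 1 = arm 1, group 2 = arm 2. H0: μ_1 = μ_2; H1: μ_1 ≠ μ_2 (Welch's two-sample t-test, two-sided).
t = (x̄_1 − x̄_2)/√(s_1²/n_1 + s_2²/n_2) = (62.02 − 67.71)/√(3.562²/22 + 9.27²/23) = -2.740
Welch–Satterthwaite df ≈ 28.60
Two-sided p-value ≈ 0.0105
Since p ≈ 0.0105 < α = 0.05, reject H0; the data support H1.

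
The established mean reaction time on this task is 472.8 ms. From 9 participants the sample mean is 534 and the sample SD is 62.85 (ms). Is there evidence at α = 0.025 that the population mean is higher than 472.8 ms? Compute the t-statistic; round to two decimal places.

2.92

H0: μ = 472.8; H1: μ > 472.8 (one-sample t-test, right-tailed).
t = (x̄ − μ₀)/(s/√n) = (534 − 472.8)/(62.85/√9) = 2.92
df = n − 1 = 8
p-value = P(T ≥ 2.92) ≈ 0.0096
Since p ≈ 0.0096 < α = 0.025, reject H0; the data support H1.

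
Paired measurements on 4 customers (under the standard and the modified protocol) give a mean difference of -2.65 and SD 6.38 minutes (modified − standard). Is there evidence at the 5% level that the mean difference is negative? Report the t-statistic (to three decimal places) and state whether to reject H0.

t = -0.831; fail to reject H0

H0: μ_d = 0; H1: μ_d < 0 (paired t-test on the differences, left-tailed).
t = d̄/(s_d/√n) = -2.65/(6.38/√4) = -0.831
df = n − 1 = 3
p-value = P(T ≤ -0.831) ≈ 0.234
Since p ≈ 0.234 > α = 0.05, fail to reject H0; the data do not provide sufficient evidence against H0.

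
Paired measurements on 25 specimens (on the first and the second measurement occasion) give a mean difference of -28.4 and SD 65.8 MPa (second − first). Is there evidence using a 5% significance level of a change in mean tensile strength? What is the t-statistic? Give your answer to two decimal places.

-2.16

H0: μ_d = 0; H1: μ_d ≠ 0 (paired t-test on the differences, two-sided).
t = d̄/(s_d/√n) = -28.4/(65.8/√25) = -2.16
df = n − 1 = 24
Two-sided p-value ≈ 0.041
Since p ≈ 0.041 < α = 0.05, reject H0; the evidence is statistically significant.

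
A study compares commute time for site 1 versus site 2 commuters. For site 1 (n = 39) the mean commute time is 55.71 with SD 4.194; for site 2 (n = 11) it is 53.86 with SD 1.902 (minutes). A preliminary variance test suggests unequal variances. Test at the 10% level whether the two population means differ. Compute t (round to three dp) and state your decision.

t = 2.095; reject H0

Let group 1 = site 1, group 2 = site 2. H0: μ_1 = μ_2; H1: μ_1 ≠ μ_2 (Welch's two-sample t-test, two-sided).
t = (x̄_1 − x̄_2)/√(s_1²/n_1 + s_2²/n_2) = (55.71 − 53.86)/√(4.194²/39 + 1.902²/11) = 2.095
Welch–Satterthwaite df ≈ 37.62
Two-sided p-value ≈ 0.043
Since p ≈ 0.043 < α = 0.1, reject H0; the data support H1.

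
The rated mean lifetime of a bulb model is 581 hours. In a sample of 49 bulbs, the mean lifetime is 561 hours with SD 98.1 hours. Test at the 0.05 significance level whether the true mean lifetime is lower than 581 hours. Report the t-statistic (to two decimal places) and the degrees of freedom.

H0: μ = 581; H1: μ < 581 (one-sample t-test, left-tailed).
t = (x̄ − μ₀)/(s/√n) = (561 − 581)/(98.1/√49) = -1.43
df = n − 1 = 48
p-value = P(T ≤ -1.43) ≈ 0.0800
Since p ≈ 0.0800 > α = 0.05, fail to reject H0; the evidence is not statistically significant.

t = -1.43, df = 48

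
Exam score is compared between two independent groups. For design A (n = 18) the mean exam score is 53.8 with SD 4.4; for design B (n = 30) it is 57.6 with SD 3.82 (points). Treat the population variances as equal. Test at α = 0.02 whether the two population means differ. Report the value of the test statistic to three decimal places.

-3.152

Let group 1 = design A, group 2 = design B. H0: μ_1 = μ_2; H1: μ_1 ≠ μ_2 (two-sample pooled-variance t-test, two-sided).
s_p² = [(18−1)·4.4² + (30−1)·3.82²]/(18+30−2) = 16.3543
t = (53.8 − 57.6)/√[16.3543·(1/18 + 1/30)] = -3.152
df = n₁ + n₂ − 2 = 46
Two-sided p-value ≈ 0.0029
Since p ≈ 0.0029 < α = 0.02, reject H0; the evidence is statistically significant.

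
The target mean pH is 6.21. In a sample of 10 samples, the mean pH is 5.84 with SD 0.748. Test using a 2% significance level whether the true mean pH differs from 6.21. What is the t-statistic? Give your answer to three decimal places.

-1.564

H0: μ = 6.21; H1: μ ≠ 6.21 (one-sample t-test, two-sided).
t = (x̄ − μ₀)/(s/√n) = (5.84 − 6.21)/(0.748/√10) = -1.564
df = n − 1 = 9
Two-sided p-value ≈ 0.1522
Since p ≈ 0.1522 > α = 0.02, fail to reject H0; the data do not provide sufficient evidence against H0.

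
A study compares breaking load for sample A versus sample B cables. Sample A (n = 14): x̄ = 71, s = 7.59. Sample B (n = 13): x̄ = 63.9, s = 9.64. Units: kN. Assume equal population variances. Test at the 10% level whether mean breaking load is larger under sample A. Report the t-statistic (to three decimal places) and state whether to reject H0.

t = 2.135; reject H0

Let group 1 = sample A, group 2 = sample B. H0: μ_1 = μ_2; H1: μ_1 > μ_2 (two-sample pooled-variance t-test, right-tailed).
s_p² = [(14−1)·7.59² + (13−1)·9.64²]/(14+13−2) = 74.5624
t = (71 − 63.9)/√[74.5624·(1/14 + 1/13)] = 2.135
df = n₁ + n₂ − 2 = 25
p-value = P(T ≥ 2.135) ≈ 0.0214
Since p ≈ 0.0214 < α = 0.1, reject H0; the evidence is statistically significant.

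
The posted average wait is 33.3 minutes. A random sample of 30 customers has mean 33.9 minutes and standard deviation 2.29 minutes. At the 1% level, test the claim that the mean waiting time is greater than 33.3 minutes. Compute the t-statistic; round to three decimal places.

1.435

H0: μ = 33.3; H1: μ > 33.3 (one-sample t-test, right-tailed).
t = (x̄ − μ₀)/(s/√n) = (33.9 − 33.3)/(2.29/√30) = 1.435
df = n − 1 = 29
p-value = P(T ≥ 1.435) ≈ 0.0810
Since p ≈ 0.0810 > α = 0.01, fail to reject H0; the data do not provide sufficient evidence against H0.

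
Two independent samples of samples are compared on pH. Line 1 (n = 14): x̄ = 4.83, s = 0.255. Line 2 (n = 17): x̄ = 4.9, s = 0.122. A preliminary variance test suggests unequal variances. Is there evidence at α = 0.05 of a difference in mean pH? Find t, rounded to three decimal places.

-0.942

Let group 1 = line 1, group 2 = line 2. H0: μ_1 = μ_2; H1: μ_1 ≠ μ_2 (Welch's two-sample t-test, two-sided).
t = (x̄_1 − x̄_2)/√(s_1²/n_1 + s_2²/n_2) = (4.83 − 4.9)/√(0.255²/14 + 0.122²/17) = -0.942
Welch–Satterthwaite df ≈ 17.85
Two-sided p-value ≈ 0.3587
Since p ≈ 0.3587 > α = 0.05, fail to reject H0; the evidence is not statistically significant.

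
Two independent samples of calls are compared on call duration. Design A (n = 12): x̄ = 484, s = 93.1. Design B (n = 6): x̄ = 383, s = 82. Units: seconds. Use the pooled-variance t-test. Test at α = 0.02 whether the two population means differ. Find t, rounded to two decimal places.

2.25

Let group 1 = design A, group 2 = design B. H0: μ_1 = μ_2; H1: μ_1 ≠ μ_2 (two-sample pooled-variance t-test, two-sided).
s_p² = [(12−1)·93.1² + (6−1)·82²]/(12+6−2) = 8060.23
t = (484 − 383)/√[8060.23·(1/12 + 1/6)] = 2.25
df = n₁ + n₂ − 2 = 16
Two-sided p-value ≈ 0.039
Since p ≈ 0.039 > α = 0.02, fail to reject H0; the data do not provide sufficient evidence against H0.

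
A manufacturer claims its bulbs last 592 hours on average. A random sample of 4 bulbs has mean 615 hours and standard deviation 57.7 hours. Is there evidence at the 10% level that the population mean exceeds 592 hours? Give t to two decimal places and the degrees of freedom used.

t = 0.80, df = 3

H0: μ = 592; H1: μ > 592 (one-sample t-test, right-tailed).
t = (x̄ − μ₀)/(s/√n) = (615 − 592)/(57.7/√4) = 0.80
df = n − 1 = 3
p-value = P(T ≥ 0.80) ≈ 0.242
Since p ≈ 0.242 > α = 0.1, fail to reject H0; the evidence is not statistically significant.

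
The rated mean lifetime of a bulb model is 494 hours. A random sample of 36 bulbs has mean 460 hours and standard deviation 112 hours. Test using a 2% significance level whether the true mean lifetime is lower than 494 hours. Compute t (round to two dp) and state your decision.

t = -1.82; fail to reject H0

H0: μ = 494; H1: μ < 494 (one-sample t-test, left-tailed).
t = (x̄ − μ₀)/(s/√n) = (460 − 494)/(112/√36) = -1.82
df = n − 1 = 35
p-value = P(T ≤ -1.82) ≈ 0.0385
Since p ≈ 0.0385 > α = 0.02, fail to reject H0; the evidence is not statistically significant.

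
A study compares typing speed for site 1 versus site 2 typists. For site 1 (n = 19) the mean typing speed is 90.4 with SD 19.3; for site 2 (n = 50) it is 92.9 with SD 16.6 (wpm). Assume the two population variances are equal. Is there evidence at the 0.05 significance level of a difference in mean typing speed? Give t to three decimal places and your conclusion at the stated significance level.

Let group 1 = site 1, group 2 = site 2. H0: μ_1 = μ_2; H1: μ_1 ≠ μ_2 (two-sample pooled-variance t-test, two-sided).
s_p² = [(19−1)·19.3² + (50−1)·16.6²]/(19+50−2) = 301.601
t = (90.4 − 92.9)/√[301.601·(1/19 + 1/50)] = -0.534
df = n₁ + n₂ − 2 = 67
Two-sided p-value ≈ 0.5950
Since p ≈ 0.5950 > α = 0.05, fail to reject H0; the data do not provide sufficient evidence against H0.

t = -0.534; fail to reject H0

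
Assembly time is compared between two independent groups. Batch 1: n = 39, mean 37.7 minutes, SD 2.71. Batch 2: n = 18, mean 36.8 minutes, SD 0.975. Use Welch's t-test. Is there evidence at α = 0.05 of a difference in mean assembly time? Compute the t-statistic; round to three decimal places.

1.833

Let group 1 = batch 1, group 2 = batch 2. H0: μ_1 = μ_2; H1: μ_1 ≠ μ_2 (Welch's two-sample t-test, two-sided).
t = (x̄_1 − x̄_2)/√(s_1²/n_1 + s_2²/n_2) = (37.7 − 36.8)/√(2.71²/39 + 0.975²/18) = 1.833
Welch–Satterthwaite df ≈ 52.99
Two-sided p-value ≈ 0.0724
Since p ≈ 0.0724 > α = 0.05, fail to reject H0; the evidence is not statistically significant.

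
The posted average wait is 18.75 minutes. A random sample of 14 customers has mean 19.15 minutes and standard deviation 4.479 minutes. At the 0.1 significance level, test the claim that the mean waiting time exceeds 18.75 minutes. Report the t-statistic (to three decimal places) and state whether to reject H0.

H0: μ = 18.75; H1: μ > 18.75 (one-sample t-test, right-tailed).
t = (x̄ − μ₀)/(s/√n) = (19.15 − 18.75)/(4.479/√14) = 0.334
df = n − 1 = 13
p-value = P(T ≥ 0.334) ≈ 0.372
Since p ≈ 0.372 > α = 0.1, fail to reject H0; the evidence is not statistically significant.

t = 0.334; fail to reject H0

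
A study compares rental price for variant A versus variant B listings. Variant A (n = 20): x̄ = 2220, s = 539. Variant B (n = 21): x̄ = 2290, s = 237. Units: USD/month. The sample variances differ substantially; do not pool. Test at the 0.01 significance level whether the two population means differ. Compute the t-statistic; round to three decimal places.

Let group 1 = variant A, group 2 = variant B. H0: μ_1 = μ_2; H1: μ_1 ≠ μ_2 (Welch's two-sample t-test, two-sided).
t = (x̄_1 − x̄_2)/√(s_1²/n_1 + s_2²/n_2) = (2220 − 2290)/√(539²/20 + 237²/21) = -0.534
Welch–Satterthwaite df ≈ 25.81
Two-sided p-value ≈ 0.5981
Since p ≈ 0.5981 > α = 0.01, fail to reject H0; the data do not provide sufficient evidence against H0.

-0.534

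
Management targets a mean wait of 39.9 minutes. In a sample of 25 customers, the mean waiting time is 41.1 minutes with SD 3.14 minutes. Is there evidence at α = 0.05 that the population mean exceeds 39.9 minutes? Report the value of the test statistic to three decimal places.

H0: μ = 39.9; H1: μ > 39.9 (one-sample t-test, right-tailed).
t = (x̄ − μ₀)/(s/√n) = (41.1 − 39.9)/(3.14/√25) = 1.911
df = n − 1 = 24
p-value = P(T ≥ 1.911) ≈ 0.034
Since p ≈ 0.034 < α = 0.05, reject H0; the evidence is statistically significant.

1.911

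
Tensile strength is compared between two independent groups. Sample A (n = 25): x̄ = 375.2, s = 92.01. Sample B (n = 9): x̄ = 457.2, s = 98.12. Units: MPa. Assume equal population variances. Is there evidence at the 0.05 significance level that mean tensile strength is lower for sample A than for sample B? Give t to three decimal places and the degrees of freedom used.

t = -2.254, df = 32

Let group 1 = sample A, group 2 = sample B. H0: μ_1 = μ_2; H1: μ_1 < μ_2 (two-sample pooled-variance t-test, left-tailed).
s_p² = [(25−1)·92.01² + (9−1)·98.12²]/(25+9−2) = 8756.26
t = (375.2 − 457.2)/√[8756.26·(1/25 + 1/9)] = -2.254
df = n₁ + n₂ − 2 = 32
p-value = P(T ≤ -2.254) ≈ 0.0156
Since p ≈ 0.0156 < α = 0.05, reject H0; the data support H1.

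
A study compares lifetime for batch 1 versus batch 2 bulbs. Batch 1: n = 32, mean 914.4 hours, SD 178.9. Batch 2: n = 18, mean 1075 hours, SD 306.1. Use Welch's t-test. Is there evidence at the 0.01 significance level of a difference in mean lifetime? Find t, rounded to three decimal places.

-2.039

Let group 1 = batch 1, group 2 = batch 2. H0: μ_1 = μ_2; H1: μ_1 ≠ μ_2 (Welch's two-sample t-test, two-sided).
t = (x̄_1 − x̄_2)/√(s_1²/n_1 + s_2²/n_2) = (914.4 − 1075)/√(178.9²/32 + 306.1²/18) = -2.039
Welch–Satterthwaite df ≈ 23.68
Two-sided p-value ≈ 0.0528
Since p ≈ 0.0528 > α = 0.01, fail to reject H0; the evidence is not statistically significant.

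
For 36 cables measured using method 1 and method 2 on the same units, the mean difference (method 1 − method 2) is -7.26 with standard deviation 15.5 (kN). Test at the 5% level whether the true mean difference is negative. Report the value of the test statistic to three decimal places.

H0: μ_d = 0; H1: μ_d < 0 (paired t-test on the differences, left-tailed).
t = d̄/(s_d/√n) = -7.26/(15.5/√36) = -2.810
df = n − 1 = 35
p-value = P(T ≤ -2.810) ≈ 0.0040
Since p ≈ 0.0040 < α = 0.05, reject H0; the evidence is statistically significant.

-2.810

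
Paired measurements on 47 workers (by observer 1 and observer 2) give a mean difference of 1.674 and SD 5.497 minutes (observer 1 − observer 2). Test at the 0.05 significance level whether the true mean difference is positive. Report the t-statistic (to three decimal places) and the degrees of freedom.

H0: μ_d = 0; H1: μ_d > 0 (paired t-test on the differences, right-tailed).
t = d̄/(s_d/√n) = 1.674/(5.497/√47) = 2.088
df = n − 1 = 46
p-value = P(T ≥ 2.088) ≈ 0.0212
Since p ≈ 0.0212 < α = 0.05, reject H0; the data support H1.

t = 2.088, df = 46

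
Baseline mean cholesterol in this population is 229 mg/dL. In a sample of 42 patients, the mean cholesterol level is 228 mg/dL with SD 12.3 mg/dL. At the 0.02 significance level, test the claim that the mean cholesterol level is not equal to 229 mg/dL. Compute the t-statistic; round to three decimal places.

H0: μ = 229; H1: μ ≠ 229 (one-sample t-test, two-sided).
t = (x̄ − μ₀)/(s/√n) = (228 − 229)/(12.3/√42) = -0.527
df = n − 1 = 41
Two-sided p-value ≈ 0.601
Since p ≈ 0.601 > α = 0.02, fail to reject H0; the evidence is not statistically significant.

-0.527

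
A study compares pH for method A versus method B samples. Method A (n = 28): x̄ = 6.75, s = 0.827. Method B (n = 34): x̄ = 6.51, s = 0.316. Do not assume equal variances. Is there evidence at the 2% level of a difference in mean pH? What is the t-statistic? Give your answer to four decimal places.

1.4509

Let group 1 = method A, group 2 = method B. H0: μ_1 = μ_2; H1: μ_1 ≠ μ_2 (Welch's two-sample t-test, two-sided).
t = (x̄_1 − x̄_2)/√(s_1²/n_1 + s_2²/n_2) = (6.75 − 6.51)/√(0.827²/28 + 0.316²/34) = 1.4509
Welch–Satterthwaite df ≈ 33.49
Two-sided p-value ≈ 0.156
Since p ≈ 0.156 > α = 0.02, fail to reject H0; the evidence is not statistically significant.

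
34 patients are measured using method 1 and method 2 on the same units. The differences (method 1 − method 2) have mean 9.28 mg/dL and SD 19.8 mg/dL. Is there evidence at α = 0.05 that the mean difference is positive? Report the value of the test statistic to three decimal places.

H0: μ_d = 0; H1: μ_d > 0 (paired t-test on the differences, right-tailed).
t = d̄/(s_d/√n) = 9.28/(19.8/√34) = 2.733
df = n − 1 = 33
p-value = P(T ≥ 2.733) ≈ 0.005
Since p ≈ 0.005 < α = 0.05, reject H0; the data support H1.

2.733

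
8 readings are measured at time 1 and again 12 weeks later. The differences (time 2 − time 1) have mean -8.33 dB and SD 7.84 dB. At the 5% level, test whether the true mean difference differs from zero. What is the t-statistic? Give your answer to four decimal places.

H0: μ_d = 0; H1: μ_d ≠ 0 (paired t-test on the differences, two-sided).
t = d̄/(s_d/√n) = -8.33/(7.84/√8) = -3.0052
df = n − 1 = 7
Two-sided p-value ≈ 0.020
Since p ≈ 0.020 < α = 0.05, reject H0; the data support H1.

-3.0052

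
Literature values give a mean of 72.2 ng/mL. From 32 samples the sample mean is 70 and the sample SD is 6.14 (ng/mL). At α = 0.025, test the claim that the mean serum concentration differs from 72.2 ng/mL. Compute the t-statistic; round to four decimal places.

-2.0269

H0: μ = 72.2; H1: μ ≠ 72.2 (one-sample t-test, two-sided).
t = (x̄ − μ₀)/(s/√n) = (70 − 72.2)/(6.14/√32) = -2.0269
df = n − 1 = 31
Two-sided p-value ≈ 0.051
Since p ≈ 0.051 > α = 0.025, fail to reject H0; the evidence is not statistically significant.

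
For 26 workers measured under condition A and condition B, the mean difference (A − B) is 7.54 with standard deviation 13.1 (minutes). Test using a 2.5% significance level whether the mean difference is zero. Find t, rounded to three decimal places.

H0: μ_d = 0; H1: μ_d ≠ 0 (paired t-test on the differences, two-sided).
t = d̄/(s_d/√n) = 7.54/(13.1/√26) = 2.935
df = n − 1 = 25
Two-sided p-value ≈ 0.007
Since p ≈ 0.007 < α = 0.025, reject H0; the evidence is statistically significant.

2.935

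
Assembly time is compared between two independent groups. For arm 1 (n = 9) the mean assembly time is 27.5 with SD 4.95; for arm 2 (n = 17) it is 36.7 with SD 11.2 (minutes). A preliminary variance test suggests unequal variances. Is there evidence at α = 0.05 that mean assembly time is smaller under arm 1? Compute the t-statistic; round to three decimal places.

Let group 1 = arm 1, group 2 = arm 2. H0: μ_1 = μ_2; H1: μ_1 < μ_2 (Welch's two-sample t-test, left-tailed).
t = (x̄_1 − x̄_2)/√(s_1²/n_1 + s_2²/n_2) = (27.5 − 36.7)/√(4.95²/9 + 11.2²/17) = -2.895
Welch–Satterthwaite df ≈ 23.57
p-value = P(T ≤ -2.895) ≈ 0.0040
Since p ≈ 0.0040 < α = 0.05, reject H0; the evidence is statistically significant.

-2.895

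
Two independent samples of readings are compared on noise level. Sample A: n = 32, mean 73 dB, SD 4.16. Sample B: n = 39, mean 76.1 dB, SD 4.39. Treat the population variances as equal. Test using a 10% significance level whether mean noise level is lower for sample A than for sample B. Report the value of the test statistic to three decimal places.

Let group 1 = sample A, group 2 = sample B. H0: μ_1 = μ_2; H1: μ_1 < μ_2 (two-sample pooled-variance t-test, left-tailed).
s_p² = [(32−1)·4.16² + (39−1)·4.39²]/(32+39−2) = 18.3886
t = (73 − 76.1)/√[18.3886·(1/32 + 1/39)] = -3.031
df = n₁ + n₂ − 2 = 69
p-value = P(T ≤ -3.031) ≈ 0.0017
Since p ≈ 0.0017 < α = 0.1, reject H0; the evidence is statistically significant.

-3.031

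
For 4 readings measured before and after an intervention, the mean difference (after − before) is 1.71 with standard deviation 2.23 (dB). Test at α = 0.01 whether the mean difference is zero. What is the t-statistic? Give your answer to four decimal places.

H0: μ_d = 0; H1: μ_d ≠ 0 (paired t-test on the differences, two-sided).
t = d̄/(s_d/√n) = 1.71/(2.23/√4) = 1.5336
df = n − 1 = 3
Two-sided p-value ≈ 0.223
Since p ≈ 0.223 > α = 0.01, fail to reject H0; the evidence is not statistically significant.

1.5336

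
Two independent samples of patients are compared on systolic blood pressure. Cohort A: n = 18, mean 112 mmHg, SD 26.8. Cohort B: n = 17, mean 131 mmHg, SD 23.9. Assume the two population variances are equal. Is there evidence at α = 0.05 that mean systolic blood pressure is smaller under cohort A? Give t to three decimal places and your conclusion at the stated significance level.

t = -2.209; reject H0

Let group 1 = cohort A, group 2 = cohort B. H0: μ_1 = μ_2; H1: μ_1 < μ_2 (two-sample pooled-variance t-test, left-tailed).
s_p² = [(18−1)·26.8² + (17−1)·23.9²]/(18+17−2) = 646.953
t = (112 − 131)/√[646.953·(1/18 + 1/17)] = -2.209
df = n₁ + n₂ − 2 = 33
p-value = P(T ≤ -2.209) ≈ 0.017
Since p ≈ 0.017 < α = 0.05, reject H0; the evidence is statistically significant.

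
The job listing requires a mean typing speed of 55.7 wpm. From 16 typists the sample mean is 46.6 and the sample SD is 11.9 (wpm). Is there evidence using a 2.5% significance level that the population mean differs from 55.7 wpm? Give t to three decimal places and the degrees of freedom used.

H0: μ = 55.7; H1: μ ≠ 55.7 (one-sample t-test, two-sided).
t = (x̄ − μ₀)/(s/√n) = (46.6 − 55.7)/(11.9/√16) = -3.059
df = n − 1 = 15
Two-sided p-value ≈ 0.0080
Since p ≈ 0.0080 < α = 0.025, reject H0; the data support H1.

t = -3.059, df = 15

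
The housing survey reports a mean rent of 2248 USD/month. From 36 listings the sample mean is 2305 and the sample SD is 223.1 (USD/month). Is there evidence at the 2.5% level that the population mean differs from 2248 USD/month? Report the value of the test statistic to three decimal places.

H0: μ = 2248; H1: μ ≠ 2248 (one-sample t-test, two-sided).
t = (x̄ − μ₀)/(s/√n) = (2305 − 2248)/(223.1/√36) = 1.533
df = n − 1 = 35
Two-sided p-value ≈ 0.1343
Since p ≈ 0.1343 > α = 0.025, fail to reject H0; the evidence is not statistically significant.

1.533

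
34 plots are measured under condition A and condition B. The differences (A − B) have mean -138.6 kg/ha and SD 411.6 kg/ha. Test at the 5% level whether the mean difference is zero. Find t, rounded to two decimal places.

H0: μ_d = 0; H1: μ_d ≠ 0 (paired t-test on the differences, two-sided).
t = d̄/(s_d/√n) = -138.6/(411.6/√34) = -1.96
df = n − 1 = 33
Two-sided p-value ≈ 0.058
Since p ≈ 0.058 > α = 0.05, fail to reject H0; the data do not provide sufficient evidence against H0.

-1.96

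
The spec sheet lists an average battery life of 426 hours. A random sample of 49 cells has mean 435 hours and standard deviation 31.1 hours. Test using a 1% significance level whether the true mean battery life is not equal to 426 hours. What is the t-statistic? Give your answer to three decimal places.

2.026

H0: μ = 426; H1: μ ≠ 426 (one-sample t-test, two-sided).
t = (x̄ − μ₀)/(s/√n) = (435 − 426)/(31.1/√49) = 2.026
df = n − 1 = 48
Two-sided p-value ≈ 0.0484
Since p ≈ 0.0484 > α = 0.01, fail to reject H0; the data do not provide sufficient evidence against H0.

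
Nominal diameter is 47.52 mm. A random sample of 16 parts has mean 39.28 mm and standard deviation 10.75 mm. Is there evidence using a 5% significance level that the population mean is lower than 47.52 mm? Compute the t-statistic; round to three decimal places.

-3.066

H0: μ = 47.52; H1: μ < 47.52 (one-sample t-test, left-tailed).
t = (x̄ − μ₀)/(s/√n) = (39.28 − 47.52)/(10.75/√16) = -3.066
df = n − 1 = 15
p-value = P(T ≤ -3.066) ≈ 0.004
Since p ≈ 0.004 < α = 0.05, reject H0; the evidence is statistically significant.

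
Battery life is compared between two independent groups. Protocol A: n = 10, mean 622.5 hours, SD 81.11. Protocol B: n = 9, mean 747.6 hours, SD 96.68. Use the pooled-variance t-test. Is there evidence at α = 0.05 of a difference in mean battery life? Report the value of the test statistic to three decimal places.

-3.067

Let group 1 = protocol A, group 2 = protocol B. H0: μ_1 = μ_2; H1: μ_1 ≠ μ_2 (two-sample pooled-variance t-test, two-sided).
s_p² = [(10−1)·81.11² + (9−1)·96.68²]/(10+9−2) = 7881.51
t = (622.5 − 747.6)/√[7881.51·(1/10 + 1/9)] = -3.067
df = n₁ + n₂ − 2 = 17
Two-sided p-value ≈ 0.0070
Since p ≈ 0.0070 < α = 0.05, reject H0; the data support H1.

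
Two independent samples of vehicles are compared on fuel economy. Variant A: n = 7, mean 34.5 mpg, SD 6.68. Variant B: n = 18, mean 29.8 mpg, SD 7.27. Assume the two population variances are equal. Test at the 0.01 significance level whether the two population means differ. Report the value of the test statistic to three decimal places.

1.482

Let group 1 = variant A, group 2 = variant B. H0: μ_1 = μ_2; H1: μ_1 ≠ μ_2 (two-sample pooled-variance t-test, two-sided).
s_p² = [(7−1)·6.68² + (18−1)·7.27²]/(7+18−2) = 50.7058
t = (34.5 − 29.8)/√[50.7058·(1/7 + 1/18)] = 1.482
df = n₁ + n₂ − 2 = 23
Two-sided p-value ≈ 0.152
Since p ≈ 0.152 > α = 0.01, fail to reject H0; the evidence is not statistically significant.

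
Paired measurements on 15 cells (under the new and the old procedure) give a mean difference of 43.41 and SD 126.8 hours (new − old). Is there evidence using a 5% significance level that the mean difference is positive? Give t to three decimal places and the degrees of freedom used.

t = 1.326, df = 14

H0: μ_d = 0; H1: μ_d > 0 (paired t-test on the differences, right-tailed).
t = d̄/(s_d/√n) = 43.41/(126.8/√15) = 1.326
df = n − 1 = 14
p-value = P(T ≥ 1.326) ≈ 0.1030
Since p ≈ 0.1030 > α = 0.05, fail to reject H0; the data do not provide sufficient evidence against H0.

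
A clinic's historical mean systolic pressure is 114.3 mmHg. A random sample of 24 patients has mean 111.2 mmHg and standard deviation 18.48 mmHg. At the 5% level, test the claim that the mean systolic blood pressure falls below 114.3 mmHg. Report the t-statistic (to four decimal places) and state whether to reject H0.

t = -0.8218; fail to reject H0

H0: μ = 114.3; H1: μ < 114.3 (one-sample t-test, left-tailed).
t = (x̄ − μ₀)/(s/√n) = (111.2 − 114.3)/(18.48/√24) = -0.8218
df = n − 1 = 23
p-value = P(T ≤ -0.8218) ≈ 0.2098
Since p ≈ 0.2098 > α = 0.05, fail to reject H0; the data do not provide sufficient evidence against H0.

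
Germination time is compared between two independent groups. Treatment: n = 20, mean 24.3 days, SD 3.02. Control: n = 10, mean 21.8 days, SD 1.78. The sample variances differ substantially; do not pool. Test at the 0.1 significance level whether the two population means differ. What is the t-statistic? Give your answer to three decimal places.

2.844

Let group 1 = treatment, group 2 = control. H0: μ_1 = μ_2; H1: μ_1 ≠ μ_2 (Welch's two-sample t-test, two-sided).
t = (x̄_1 − x̄_2)/√(s_1²/n_1 + s_2²/n_2) = (24.3 − 21.8)/√(3.02²/20 + 1.78²/10) = 2.844
Welch–Satterthwaite df ≈ 27.03
Two-sided p-value ≈ 0.008
Since p ≈ 0.008 < α = 0.1, reject H0; the evidence is statistically significant.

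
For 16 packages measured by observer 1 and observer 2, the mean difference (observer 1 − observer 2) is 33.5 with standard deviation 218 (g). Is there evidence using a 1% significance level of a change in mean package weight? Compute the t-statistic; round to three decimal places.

0.615

H0: μ_d = 0; H1: μ_d ≠ 0 (paired t-test on the differences, two-sided).
t = d̄/(s_d/√n) = 33.5/(218/√16) = 0.615
df = n − 1 = 15
Two-sided p-value ≈ 0.5480
Since p ≈ 0.5480 > α = 0.01, fail to reject H0; the data do not provide sufficient evidence against H0.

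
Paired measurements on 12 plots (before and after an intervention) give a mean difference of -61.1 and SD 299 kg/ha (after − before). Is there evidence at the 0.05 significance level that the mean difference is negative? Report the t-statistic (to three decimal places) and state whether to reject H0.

t = -0.708; fail to reject H0

H0: μ_d = 0; H1: μ_d < 0 (paired t-test on the differences, left-tailed).
t = d̄/(s_d/√n) = -61.1/(299/√12) = -0.708
df = n − 1 = 11
p-value = P(T ≤ -0.708) ≈ 0.247
Since p ≈ 0.247 > α = 0.05, fail to reject H0; the evidence is not statistically significant.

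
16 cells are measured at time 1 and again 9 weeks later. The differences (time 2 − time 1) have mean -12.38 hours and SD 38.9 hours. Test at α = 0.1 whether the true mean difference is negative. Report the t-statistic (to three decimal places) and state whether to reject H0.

H0: μ_d = 0; H1: μ_d < 0 (paired t-test on the differences, left-tailed).
t = d̄/(s_d/√n) = -12.38/(38.9/√16) = -1.273
df = n − 1 = 15
p-value = P(T ≤ -1.273) ≈ 0.1112
Since p ≈ 0.1112 > α = 0.1, fail to reject H0; the data do not provide sufficient evidence against H0.

t = -1.273; fail to reject H0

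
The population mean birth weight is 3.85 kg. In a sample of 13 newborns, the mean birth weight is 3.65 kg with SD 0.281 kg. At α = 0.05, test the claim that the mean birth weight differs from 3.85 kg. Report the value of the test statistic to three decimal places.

H0: μ = 3.85; H1: μ ≠ 3.85 (one-sample t-test, two-sided).
t = (x̄ − μ₀)/(s/√n) = (3.65 − 3.85)/(0.281/√13) = -2.566
df = n − 1 = 12
Two-sided p-value ≈ 0.025
Since p ≈ 0.025 < α = 0.05, reject H0; the data support H1.

-2.566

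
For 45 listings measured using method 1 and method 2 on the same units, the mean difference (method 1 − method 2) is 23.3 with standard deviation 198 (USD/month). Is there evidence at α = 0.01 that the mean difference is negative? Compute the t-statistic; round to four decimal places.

0.7894

H0: μ_d = 0; H1: μ_d < 0 (paired t-test on the differences, left-tailed).
t = d̄/(s_d/√n) = 23.3/(198/√45) = 0.7894
df = n − 1 = 44
p-value = P(T ≤ 0.7894) ≈ 0.7829
Since p ≈ 0.7829 > α = 0.01, fail to reject H0; the evidence is not statistically significant.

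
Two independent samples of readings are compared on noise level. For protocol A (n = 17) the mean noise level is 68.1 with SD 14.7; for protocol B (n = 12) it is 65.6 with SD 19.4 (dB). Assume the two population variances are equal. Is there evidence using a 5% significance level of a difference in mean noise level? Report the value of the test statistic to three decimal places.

0.395

Let group 1 = protocol A, group 2 = protocol B. H0: μ_1 = μ_2; H1: μ_1 ≠ μ_2 (two-sample pooled-variance t-test, two-sided).
s_p² = [(17−1)·14.7² + (12−1)·19.4²]/(17+12−2) = 281.385
t = (68.1 − 65.6)/√[281.385·(1/17 + 1/12)] = 0.395
df = n₁ + n₂ − 2 = 27
Two-sided p-value ≈ 0.696
Since p ≈ 0.696 > α = 0.05, fail to reject H0; the data do not provide sufficient evidence against H0.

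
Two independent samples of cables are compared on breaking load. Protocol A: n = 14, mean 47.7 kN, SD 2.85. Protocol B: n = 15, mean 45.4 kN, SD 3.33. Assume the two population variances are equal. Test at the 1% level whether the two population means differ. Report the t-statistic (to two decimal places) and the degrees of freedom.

t = 1.99, df = 27

Let group 1 = protocol A, group 2 = protocol B. H0: μ_1 = μ_2; H1: μ_1 ≠ μ_2 (two-sample pooled-variance t-test, two-sided).
s_p² = [(14−1)·2.85² + (15−1)·3.33²]/(14+15−2) = 9.66063
t = (47.7 − 45.4)/√[9.66063·(1/14 + 1/15)] = 1.99
df = n₁ + n₂ − 2 = 27
Two-sided p-value ≈ 0.057
Since p ≈ 0.057 > α = 0.01, fail to reject H0; the data do not provide sufficient evidence against H0.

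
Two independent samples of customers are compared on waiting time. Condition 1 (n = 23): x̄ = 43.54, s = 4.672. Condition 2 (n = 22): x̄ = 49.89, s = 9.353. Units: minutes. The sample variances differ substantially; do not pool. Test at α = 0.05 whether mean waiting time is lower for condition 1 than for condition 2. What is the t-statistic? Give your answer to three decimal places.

Let group 1 = condition 1, group 2 = condition 2. H0: μ_1 = μ_2; H1: μ_1 < μ_2 (Welch's two-sample t-test, left-tailed).
t = (x̄_1 − x̄_2)/√(s_1²/n_1 + s_2²/n_2) = (43.54 − 49.89)/√(4.672²/23 + 9.353²/22) = -2.861
Welch–Satterthwaite df ≈ 30.56
p-value = P(T ≤ -2.861) ≈ 0.0038
Since p ≈ 0.0038 < α = 0.05, reject H0; the data support H1.

-2.861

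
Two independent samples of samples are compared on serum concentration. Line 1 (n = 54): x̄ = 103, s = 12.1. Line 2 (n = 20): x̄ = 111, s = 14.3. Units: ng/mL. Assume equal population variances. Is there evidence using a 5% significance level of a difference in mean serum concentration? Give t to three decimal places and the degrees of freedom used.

t = -2.403, df = 72

Let group 1 = line 1, group 2 = line 2. H0: μ_1 = μ_2; H1: μ_1 ≠ μ_2 (two-sample pooled-variance t-test, two-sided).
s_p² = [(54−1)·12.1² + (20−1)·14.3²]/(54+20−2) = 161.737
t = (103 − 111)/√[161.737·(1/54 + 1/20)] = -2.403
df = n₁ + n₂ − 2 = 72
Two-sided p-value ≈ 0.0188
Since p ≈ 0.0188 < α = 0.05, reject H0; the evidence is statistically significant.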